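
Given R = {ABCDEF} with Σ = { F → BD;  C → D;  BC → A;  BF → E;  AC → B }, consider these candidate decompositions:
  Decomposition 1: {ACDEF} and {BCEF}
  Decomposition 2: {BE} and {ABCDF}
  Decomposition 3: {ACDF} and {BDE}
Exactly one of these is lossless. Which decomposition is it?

Decomposition 1

Decomposition 1: common = {CEF}, closure = {ABCDEF} → lossless.
Decomposition 2: common = {B}, closure = {B} → lossy.
Decomposition 3: common = {D}, closure = {D} → lossy.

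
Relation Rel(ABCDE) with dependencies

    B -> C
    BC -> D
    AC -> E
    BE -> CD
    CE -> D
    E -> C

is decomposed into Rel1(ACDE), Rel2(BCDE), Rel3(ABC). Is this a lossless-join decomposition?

Chase test. Columns are ABCDE; row i has aⱼ where attribute j ∈ Reli, else bᵢⱼ.
Initial tableau (one row per fragment):
  row 1: a1 b12 a3 a4 a5
  row 2: b21 a2 a3 a4 a5
  row 3: a1 a2 a3 b34 b35
Rows 2 and 3 agree on BC; apply BC→D and equate their D entries.
Rows 1 and 3 agree on AC; apply AC→E and equate their E entries.
Row 3 is now all distinguished symbols — the join is lossless.

Yes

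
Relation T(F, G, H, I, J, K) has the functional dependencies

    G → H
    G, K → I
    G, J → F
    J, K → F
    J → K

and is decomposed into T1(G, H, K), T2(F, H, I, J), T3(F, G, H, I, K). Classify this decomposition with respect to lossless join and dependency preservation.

lossy and not dependency-preserving

Lossless test (chase): Rows 1 and 3 agree on G, K; apply G, K→I and equate their I entries. No row becomes fully distinguished — the join is lossy.
Dependency preservation: the restricted closure of {J} across the fragments never reaches {K}, so J → K cannot be enforced without a join — not preserved.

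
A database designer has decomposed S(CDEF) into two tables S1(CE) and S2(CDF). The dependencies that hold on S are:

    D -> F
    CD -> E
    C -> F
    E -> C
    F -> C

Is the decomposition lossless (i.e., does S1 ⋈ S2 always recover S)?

Common attributes: S1 ∩ S2 = {C}.
Closure of {C}: C → F applies, adding F. So (C)⁺ = {CF}.
The closure contains neither all of S1 = {CE} nor all of S2 = {CDF}, so the common attributes are not a superkey of either fragment. The join is lossy.

No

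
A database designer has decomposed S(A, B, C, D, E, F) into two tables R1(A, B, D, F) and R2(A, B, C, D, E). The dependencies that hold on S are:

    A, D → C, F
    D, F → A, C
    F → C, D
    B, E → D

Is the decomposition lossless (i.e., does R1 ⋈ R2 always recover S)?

Yes

Common attributes: R1 ∩ R2 = {A, B, D}.
Closure of {A, B, D}: A, D → C, F applies, adding C, F. So (A, B, D)⁺ = {A, B, C, D, F}.
This closure contains every attribute of R1, so R1 ∩ R2 → R1. The join is lossless.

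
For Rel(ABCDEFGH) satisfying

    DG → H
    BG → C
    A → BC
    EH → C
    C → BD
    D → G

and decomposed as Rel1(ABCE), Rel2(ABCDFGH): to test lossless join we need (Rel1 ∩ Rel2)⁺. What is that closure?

ABCDGH

Rel1 ∩ Rel2 = {ABC}.
C → BD applies, adding D
D → G applies, adding G
DG → H applies, adding H
Closure: {ABCDGH}.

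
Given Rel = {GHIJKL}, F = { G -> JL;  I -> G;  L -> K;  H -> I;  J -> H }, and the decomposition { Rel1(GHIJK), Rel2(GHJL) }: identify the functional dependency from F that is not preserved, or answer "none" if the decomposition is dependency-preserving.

Check L → K: no single fragment contains all of {KL}, and the restricted closure of {L} across the fragments never reaches {K}.
G → JL is preserved.
I → G is preserved.
H → I is preserved.
J → H is preserved.

L -> K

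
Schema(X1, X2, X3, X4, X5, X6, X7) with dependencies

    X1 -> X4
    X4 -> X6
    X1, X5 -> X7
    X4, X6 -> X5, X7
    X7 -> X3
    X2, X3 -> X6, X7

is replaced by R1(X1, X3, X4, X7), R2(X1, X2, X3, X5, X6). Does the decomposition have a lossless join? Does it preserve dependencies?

lossless but not dependency-preserving

Lossless test: (X1, X3)⁺ = {X1, X3, X4, X5, X6, X7}, which contains all of one fragment — lossless.
Dependency preservation: the restricted closure of {X4} across the fragments never reaches {X6}, so X4 → X6 cannot be enforced without a join — not preserved.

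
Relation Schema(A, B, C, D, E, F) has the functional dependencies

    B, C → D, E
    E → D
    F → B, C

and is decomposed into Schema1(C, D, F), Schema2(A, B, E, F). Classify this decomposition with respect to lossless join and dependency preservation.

lossless but not dependency-preserving

Lossless test: (F)⁺ = {B, C, D, E, F}, which contains all of one fragment — lossless.
Dependency preservation: the restricted closure of {B, C} across the fragments never reaches {D, E}, so B, C → D, E cannot be enforced without a join — not preserved.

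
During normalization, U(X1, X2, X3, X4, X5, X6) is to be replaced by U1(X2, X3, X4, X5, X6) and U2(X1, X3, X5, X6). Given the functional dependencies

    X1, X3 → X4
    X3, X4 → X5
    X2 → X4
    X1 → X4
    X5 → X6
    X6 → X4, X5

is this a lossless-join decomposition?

No

Common attributes: U1 ∩ U2 = {X3, X5, X6}.
Closure of {X3, X5, X6}: X6 → X4, X5 applies, adding X4. So (X3, X5, X6)⁺ = {X3, X4, X5, X6}.
The closure contains neither all of U1 = {X2, X3, X4, X5, X6} nor all of U2 = {X1, X3, X5, X6}, so the common attributes are not a superkey of either fragment. The join is lossy.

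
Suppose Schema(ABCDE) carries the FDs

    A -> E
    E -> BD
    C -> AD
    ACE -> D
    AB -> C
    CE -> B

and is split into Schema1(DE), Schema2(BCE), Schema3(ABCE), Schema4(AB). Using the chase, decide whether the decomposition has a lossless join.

Yes

Chase test. Columns are ABCDE; row i has aⱼ where attribute j ∈ Schemai, else bᵢⱼ.
Initial tableau (one row per fragment):
  row 1: b11 b12 b13 a4 a5
  row 2: b21 a2 a3 b24 a5
  row 3: a1 a2 a3 b34 a5
  row 4: a1 a2 b43 b44 b45
Rows 3 and 4 agree on A; apply A→E and equate their E entries.
Rows 1 and 2 agree on E; apply E→BD and equate their BD entries.
Rows 1 and 3 agree on E; apply E→BD and equate their BD entries.
Rows 1 and 4 agree on E; apply E→BD and equate their BD entries.
Rows 2 and 3 agree on C; apply C→AD and equate their AD entries.
Rows 2 and 4 agree on AB; apply AB→C and equate their C entries.
Row 2 is now all distinguished symbols — the join is lossless.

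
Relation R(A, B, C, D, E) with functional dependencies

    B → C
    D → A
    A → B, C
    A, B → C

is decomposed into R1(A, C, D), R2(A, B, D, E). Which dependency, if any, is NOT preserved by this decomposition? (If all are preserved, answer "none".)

B → C

Check B → C: no single fragment contains all of {B, C}, and the restricted closure of {B} across the fragments never reaches {C}.
D → A is preserved.
A → B, C is preserved.
A, B → C is preserved.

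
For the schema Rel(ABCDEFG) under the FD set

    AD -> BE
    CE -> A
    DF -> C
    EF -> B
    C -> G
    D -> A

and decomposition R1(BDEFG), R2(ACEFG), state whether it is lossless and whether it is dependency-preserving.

Lossless test: (EFG)⁺ = {BEFG}, which is a superkey of neither fragment — lossy.
Dependency preservation: the restricted closure of {DF} across the fragments never reaches {C}, so DF → C cannot be enforced without a join — not preserved.

lossy and not dependency-preserving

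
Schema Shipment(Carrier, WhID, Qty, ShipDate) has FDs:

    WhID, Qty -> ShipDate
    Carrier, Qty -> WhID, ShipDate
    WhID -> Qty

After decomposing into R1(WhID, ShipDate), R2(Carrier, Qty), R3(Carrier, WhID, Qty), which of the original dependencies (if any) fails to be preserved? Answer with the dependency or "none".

WhID, Qty → ShipDate: restricted closure across fragments reaches ShipDate.
Carrier, Qty → WhID, ShipDate: restricted closure across fragments reaches WhID, ShipDate.
WhID → Qty lies within R3.
Every dependency is enforceable on the fragments, so the decomposition is dependency-preserving.

none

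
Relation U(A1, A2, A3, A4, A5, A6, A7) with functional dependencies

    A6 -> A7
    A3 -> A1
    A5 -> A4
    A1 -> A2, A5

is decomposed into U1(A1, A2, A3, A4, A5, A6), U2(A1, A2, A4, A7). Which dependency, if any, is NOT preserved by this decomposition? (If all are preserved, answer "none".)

A6 -> A7

Check A6 → A7: no single fragment contains all of {A6, A7}, and the restricted closure of {A6} across the fragments never reaches {A7}.
A3 → A1 is preserved.
A5 → A4 is preserved.
A1 → A2, A5 is preserved.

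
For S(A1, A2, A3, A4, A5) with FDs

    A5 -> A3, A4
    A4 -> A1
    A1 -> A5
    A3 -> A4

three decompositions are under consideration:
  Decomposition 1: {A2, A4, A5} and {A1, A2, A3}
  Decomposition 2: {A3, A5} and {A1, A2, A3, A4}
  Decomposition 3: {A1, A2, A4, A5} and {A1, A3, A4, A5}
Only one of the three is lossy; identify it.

Decomposition 1: common = {A2}, closure = {A2} → lossy.
Decomposition 2: common = {A3}, closure = {A1, A3, A4, A5} → lossless.
Decomposition 3: common = {A1, A4, A5}, closure = {A1, A3, A4, A5} → lossless.

Decomposition 1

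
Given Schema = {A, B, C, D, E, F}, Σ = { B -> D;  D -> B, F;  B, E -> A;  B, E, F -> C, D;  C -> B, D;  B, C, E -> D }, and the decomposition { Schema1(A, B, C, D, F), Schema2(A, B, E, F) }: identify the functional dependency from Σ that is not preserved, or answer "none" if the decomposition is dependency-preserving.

B, E, F -> C, D

Check B, E, F → C, D: no single fragment contains all of {B, C, D, E, F}, and the restricted closure of {B, E, F} across the fragments never reaches {C, D}.
B → D is preserved.
D → B, F is preserved.
B, E → A is preserved.
C → B, D is preserved.
B, C, E → D is preserved.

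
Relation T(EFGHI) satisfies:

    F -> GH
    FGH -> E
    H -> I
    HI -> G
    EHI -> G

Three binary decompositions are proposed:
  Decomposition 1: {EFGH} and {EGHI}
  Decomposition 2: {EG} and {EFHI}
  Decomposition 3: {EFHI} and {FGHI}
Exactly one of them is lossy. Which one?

Decomposition 1: common = {EGH}, closure = {EGHI} → lossless.
Decomposition 2: common = {E}, closure = {E} → lossy.
Decomposition 3: common = {FHI}, closure = {EFGHI} → lossless.

Decomposition 2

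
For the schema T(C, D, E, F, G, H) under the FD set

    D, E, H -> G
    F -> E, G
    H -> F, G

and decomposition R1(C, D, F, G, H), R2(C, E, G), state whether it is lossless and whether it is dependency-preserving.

lossy and not dependency-preserving

Lossless test: (C, G)⁺ = {C, G}, which is a superkey of neither fragment — lossy.
Dependency preservation: the restricted closure of {F} across the fragments never reaches {E, G}, so F → E, G cannot be enforced without a join — not preserved.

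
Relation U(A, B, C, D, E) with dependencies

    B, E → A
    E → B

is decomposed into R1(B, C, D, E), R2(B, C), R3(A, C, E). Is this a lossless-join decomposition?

Chase test. Columns are A, B, C, D, E; row i has aⱼ where attribute j ∈ Ri, else bᵢⱼ.
Initial tableau (one row per fragment):
  row 1: b11 a2 a3 a4 a5
  row 2: b21 a2 a3 b24 b25
  row 3: a1 b32 a3 b34 a5
Rows 1 and 3 agree on E; apply E→B and equate their B entries.
Rows 1 and 3 agree on B, E; apply B, E→A and equate their A entries.
Row 1 is now all distinguished symbols — the join is lossless.

Yes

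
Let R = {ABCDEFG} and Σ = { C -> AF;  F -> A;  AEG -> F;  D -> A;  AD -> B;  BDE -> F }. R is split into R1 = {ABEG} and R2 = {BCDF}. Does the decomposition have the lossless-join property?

No

Common attributes: R1 ∩ R2 = {B}.
No dependency enlarges {B}, so (B)⁺ = {B}.
The closure contains neither all of R1 = {ABEG} nor all of R2 = {BCDF}, so the common attributes are not a superkey of either fragment. The join is lossy.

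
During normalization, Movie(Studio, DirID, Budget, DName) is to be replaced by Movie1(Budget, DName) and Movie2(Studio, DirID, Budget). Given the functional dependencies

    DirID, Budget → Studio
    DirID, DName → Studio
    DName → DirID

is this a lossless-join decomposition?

No

Common attributes: Movie1 ∩ Movie2 = {Budget}.
No dependency enlarges {Budget}, so (Budget)⁺ = {Budget}.
The closure contains neither all of Movie1 = {Budget, DName} nor all of Movie2 = {Studio, DirID, Budget}, so the common attributes are not a superkey of either fragment. The join is lossy.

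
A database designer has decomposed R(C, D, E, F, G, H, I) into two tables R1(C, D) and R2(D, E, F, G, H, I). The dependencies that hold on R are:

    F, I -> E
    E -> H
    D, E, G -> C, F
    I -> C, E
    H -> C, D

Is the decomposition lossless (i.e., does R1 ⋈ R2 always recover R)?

Common attributes: R1 ∩ R2 = {D}.
No dependency enlarges {D}, so (D)⁺ = {D}.
The closure contains neither all of R1 = {C, D} nor all of R2 = {D, E, F, G, H, I}, so the common attributes are not a superkey of either fragment. The join is lossy.

No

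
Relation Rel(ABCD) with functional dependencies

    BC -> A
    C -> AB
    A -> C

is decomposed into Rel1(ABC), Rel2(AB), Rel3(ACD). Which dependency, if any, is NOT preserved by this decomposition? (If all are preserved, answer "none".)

none

BC → A lies within Rel1.
C → AB lies within Rel1.
A → C lies within Rel1.
Every dependency is enforceable on the fragments, so the decomposition is dependency-preserving.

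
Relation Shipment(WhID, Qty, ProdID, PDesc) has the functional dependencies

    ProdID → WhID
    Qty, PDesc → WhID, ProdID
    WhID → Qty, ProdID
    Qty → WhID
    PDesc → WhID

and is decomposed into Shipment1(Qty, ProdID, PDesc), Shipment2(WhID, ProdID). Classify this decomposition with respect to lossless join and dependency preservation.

lossless and dependency-preserving

Lossless test: (ProdID)⁺ = {WhID, Qty, ProdID}, which contains all of one fragment — lossless.
Dependency preservation: Qty, PDesc → WhID, ProdID; WhID → Qty, ProdID; Qty → WhID; PDesc → WhID are not contained in any single fragment, but the restricted closure of each left-hand side across the fragments still reaches the right-hand side; the remaining FDs each lie inside some fragment. All dependencies are preserved.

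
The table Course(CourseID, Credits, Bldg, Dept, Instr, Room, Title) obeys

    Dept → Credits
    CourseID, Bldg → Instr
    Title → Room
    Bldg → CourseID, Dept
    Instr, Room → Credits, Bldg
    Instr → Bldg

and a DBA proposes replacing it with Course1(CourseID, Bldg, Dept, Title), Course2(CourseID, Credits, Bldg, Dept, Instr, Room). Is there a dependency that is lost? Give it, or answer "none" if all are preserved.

Title → Room

Check Title → Room: no single fragment contains all of {Room, Title}, and the restricted closure of {Title} across the fragments never reaches {Room}.
Dept → Credits is preserved.
CourseID, Bldg → Instr is preserved.
Bldg → CourseID, Dept is preserved.
Instr, Room → Credits, Bldg is preserved.
Instr → Bldg is preserved.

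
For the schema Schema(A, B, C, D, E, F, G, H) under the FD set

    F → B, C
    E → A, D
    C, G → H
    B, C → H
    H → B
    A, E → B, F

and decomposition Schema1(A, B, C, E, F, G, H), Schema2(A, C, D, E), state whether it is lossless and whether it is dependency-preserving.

Lossless test: (A, C, E)⁺ = {A, B, C, D, E, F, H}, which contains all of one fragment — lossless.
Dependency preservation: every FD's attributes lie within a single fragment, so each can be enforced locally — preserved.

lossless and dependency-preserving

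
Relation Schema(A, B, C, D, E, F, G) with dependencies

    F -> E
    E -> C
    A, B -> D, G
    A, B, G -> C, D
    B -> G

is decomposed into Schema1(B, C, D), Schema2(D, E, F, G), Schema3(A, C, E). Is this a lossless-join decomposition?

No

Chase test. Columns are A, B, C, D, E, F, G; row i has aⱼ where attribute j ∈ Schemai, else bᵢⱼ.
Initial tableau (one row per fragment):
  row 1: b11 a2 a3 a4 b15 b16 b17
  row 2: b21 b22 b23 a4 a5 a6 a7
  row 3: a1 b32 a3 b34 a5 b36 b37
Rows 2 and 3 agree on E; apply E→C and equate their C entries.
No row becomes fully distinguished — the join is lossy.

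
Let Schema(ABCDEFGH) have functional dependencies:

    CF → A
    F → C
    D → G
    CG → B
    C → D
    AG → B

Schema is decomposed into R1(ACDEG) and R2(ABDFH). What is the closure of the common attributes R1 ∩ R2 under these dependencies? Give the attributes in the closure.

ABDG

R1 ∩ R2 = {AD}.
D → G applies, adding G
AG → B applies, adding B
Closure: {ABDG}.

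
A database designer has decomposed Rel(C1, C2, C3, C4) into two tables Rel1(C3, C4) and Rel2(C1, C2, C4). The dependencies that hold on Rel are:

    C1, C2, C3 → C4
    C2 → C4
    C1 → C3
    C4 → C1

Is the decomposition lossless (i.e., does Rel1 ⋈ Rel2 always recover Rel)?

Common attributes: Rel1 ∩ Rel2 = {C4}.
Closure of {C4}: C4 → C1 applies, adding C1; C1 → C3 applies, adding C3. So (C4)⁺ = {C1, C3, C4}.
This closure contains every attribute of Rel1, so Rel1 ∩ Rel2 → Rel1. The join is lossless.

Yes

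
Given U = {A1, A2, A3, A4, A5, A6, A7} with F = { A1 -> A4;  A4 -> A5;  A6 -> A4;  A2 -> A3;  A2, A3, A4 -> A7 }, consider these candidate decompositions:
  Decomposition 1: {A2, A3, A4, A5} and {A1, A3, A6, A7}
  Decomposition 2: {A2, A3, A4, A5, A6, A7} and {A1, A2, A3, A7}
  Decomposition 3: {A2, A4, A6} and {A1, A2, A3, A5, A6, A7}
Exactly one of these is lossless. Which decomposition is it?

Decomposition 1: common = {A3}, closure = {A3} → lossy.
Decomposition 2: common = {A2, A3, A7}, closure = {A2, A3, A7} → lossy.
Decomposition 3: common = {A2, A6}, closure = {A2, A3, A4, A5, A6, A7} → lossless.

Decomposition 3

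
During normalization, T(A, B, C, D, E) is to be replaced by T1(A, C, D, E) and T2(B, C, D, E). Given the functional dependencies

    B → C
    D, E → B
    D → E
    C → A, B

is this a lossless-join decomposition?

Common attributes: T1 ∩ T2 = {C, D, E}.
Closure of {C, D, E}: D, E → B applies, adding B; C → A, B applies, adding A. So (C, D, E)⁺ = {A, B, C, D, E}.
This closure contains every attribute of T1, so T1 ∩ T2 → T1. The join is lossless.

Yes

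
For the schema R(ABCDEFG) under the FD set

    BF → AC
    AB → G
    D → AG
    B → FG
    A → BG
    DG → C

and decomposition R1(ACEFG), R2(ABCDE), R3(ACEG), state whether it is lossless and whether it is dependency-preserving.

lossless and dependency-preserving

Lossless test (chase): Rows 1 and 2 agree on A; apply A→BG and equate their BG entries. Rows 1 and 3 agree on A; apply A→BG and equate their BG entries. Rows 1 and 2 agree on B; apply B→FG and equate their FG entries. Rows 1 and 3 agree on B; apply B→FG and equate their FG entries. Row 2 is now all distinguished symbols — the join is lossless.
Dependency preservation: BF → AC; AB → G; D → AG; B → FG; A → BG; DG → C are not contained in any single fragment, but the restricted closure of each left-hand side across the fragments still reaches the right-hand side; the remaining FDs each lie inside some fragment. All dependencies are preserved.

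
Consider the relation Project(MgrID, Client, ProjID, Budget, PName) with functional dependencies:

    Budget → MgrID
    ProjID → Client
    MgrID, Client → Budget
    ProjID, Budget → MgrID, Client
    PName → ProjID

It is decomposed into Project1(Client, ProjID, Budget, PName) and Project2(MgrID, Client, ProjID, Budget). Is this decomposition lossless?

Yes

Common attributes: Project1 ∩ Project2 = {Client, ProjID, Budget}.
Closure of {Client, ProjID, Budget}: Budget → MgrID applies, adding MgrID. So (Client, ProjID, Budget)⁺ = {MgrID, Client, ProjID, Budget}.
This closure contains every attribute of Project2, so Project1 ∩ Project2 → Project2. The join is lossless.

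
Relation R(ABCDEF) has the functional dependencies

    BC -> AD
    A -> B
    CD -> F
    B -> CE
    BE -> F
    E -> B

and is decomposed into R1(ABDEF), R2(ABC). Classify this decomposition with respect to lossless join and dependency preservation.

Lossless test: (AB)⁺ = {ABCDEF}, which contains all of one fragment — lossless.
Dependency preservation: the restricted closure of {CD} across the fragments never reaches {F}, so CD → F cannot be enforced without a join — not preserved.

lossless but not dependency-preserving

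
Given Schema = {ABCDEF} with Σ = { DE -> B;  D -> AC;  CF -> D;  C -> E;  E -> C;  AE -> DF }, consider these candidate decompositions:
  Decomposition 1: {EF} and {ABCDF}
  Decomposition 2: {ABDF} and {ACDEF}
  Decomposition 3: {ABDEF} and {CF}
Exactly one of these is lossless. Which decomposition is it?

Decomposition 1: common = {F}, closure = {F} → lossy.
Decomposition 2: common = {ADF}, closure = {ABCDEF} → lossless.
Decomposition 3: common = {F}, closure = {F} → lossy.

Decomposition 2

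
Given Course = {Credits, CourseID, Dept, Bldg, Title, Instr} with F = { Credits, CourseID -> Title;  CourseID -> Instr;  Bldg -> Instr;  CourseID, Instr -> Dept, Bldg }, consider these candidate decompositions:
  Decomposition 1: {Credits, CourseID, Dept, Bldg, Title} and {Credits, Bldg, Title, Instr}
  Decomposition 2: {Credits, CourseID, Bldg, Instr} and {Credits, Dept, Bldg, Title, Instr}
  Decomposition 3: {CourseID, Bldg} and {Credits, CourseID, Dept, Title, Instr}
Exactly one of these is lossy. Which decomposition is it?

Decomposition 1: common = {Credits, Bldg, Title}, closure = {Credits, Bldg, Title, Instr} → lossless.
Decomposition 2: common = {Credits, Bldg, Instr}, closure = {Credits, Bldg, Instr} → lossy.
Decomposition 3: common = {CourseID}, closure = {CourseID, Dept, Bldg, Instr} → lossless.

Decomposition 2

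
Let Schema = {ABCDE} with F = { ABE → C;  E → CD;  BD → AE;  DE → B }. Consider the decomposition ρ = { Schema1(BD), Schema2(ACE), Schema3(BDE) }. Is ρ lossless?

Yes

Chase test. Columns are ABCDE; row i has aⱼ where attribute j ∈ Schemai, else bᵢⱼ.
Initial tableau (one row per fragment):
  row 1: b11 a2 b13 a4 b15
  row 2: a1 b22 a3 b24 a5
  row 3: b31 a2 b33 a4 a5
Rows 2 and 3 agree on E; apply E→CD and equate their CD entries.
Rows 1 and 3 agree on BD; apply BD→AE and equate their AE entries.
Rows 1 and 2 agree on DE; apply DE→B and equate their B entries.
Rows 1 and 3 agree on ABE; apply ABE→C and equate their C entries.
Rows 1 and 2 agree on BD; apply BD→AE and equate their AE entries.
Row 1 is now all distinguished symbols — the join is lossless.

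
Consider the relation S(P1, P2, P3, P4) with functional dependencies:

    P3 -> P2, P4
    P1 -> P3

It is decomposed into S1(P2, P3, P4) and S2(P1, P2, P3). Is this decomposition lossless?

Common attributes: S1 ∩ S2 = {P2, P3}.
Closure of {P2, P3}: P3 → P2, P4 applies, adding P4. So (P2, P3)⁺ = {P2, P3, P4}.
This closure contains every attribute of S1, so S1 ∩ S2 → S1. The join is lossless.

Yes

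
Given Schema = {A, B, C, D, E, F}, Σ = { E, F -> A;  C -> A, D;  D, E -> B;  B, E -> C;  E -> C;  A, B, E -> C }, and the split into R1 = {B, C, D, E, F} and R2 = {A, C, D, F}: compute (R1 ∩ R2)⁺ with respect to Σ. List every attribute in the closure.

A, C, D, F

R1 ∩ R2 = {C, D, F}.
C → A, D applies, adding A
Closure: {A, C, D, F}.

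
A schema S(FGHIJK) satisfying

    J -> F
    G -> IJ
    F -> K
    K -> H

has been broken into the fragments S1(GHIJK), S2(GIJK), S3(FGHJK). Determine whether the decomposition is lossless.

Yes

Chase test. Columns are FGHIJK; row i has aⱼ where attribute j ∈ Si, else bᵢⱼ.
Initial tableau (one row per fragment):
  row 1: b11 a2 a3 a4 a5 a6
  row 2: b21 a2 b23 a4 a5 a6
  row 3: a1 a2 a3 b34 a5 a6
Rows 1 and 2 agree on J; apply J→F and equate their F entries.
Rows 1 and 3 agree on J; apply J→F and equate their F entries.
Rows 1 and 3 agree on G; apply G→IJ and equate their IJ entries.
Rows 1 and 2 agree on K; apply K→H and equate their H entries.
Row 1 is now all distinguished symbols — the join is lossless.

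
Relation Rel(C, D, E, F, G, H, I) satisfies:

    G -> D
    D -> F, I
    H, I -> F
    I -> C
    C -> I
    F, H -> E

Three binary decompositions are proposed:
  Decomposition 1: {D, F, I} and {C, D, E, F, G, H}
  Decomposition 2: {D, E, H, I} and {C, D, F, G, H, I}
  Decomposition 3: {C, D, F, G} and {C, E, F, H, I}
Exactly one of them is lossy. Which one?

Decomposition 1: common = {D, F}, closure = {C, D, F, I} → lossless.
Decomposition 2: common = {D, H, I}, closure = {C, D, E, F, H, I} → lossless.
Decomposition 3: common = {C, F}, closure = {C, F, I} → lossy.

Decomposition 3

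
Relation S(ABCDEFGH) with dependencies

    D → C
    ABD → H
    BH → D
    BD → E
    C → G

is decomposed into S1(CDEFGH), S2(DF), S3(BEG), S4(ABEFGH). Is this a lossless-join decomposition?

Chase test. Columns are ABCDEFGH; row i has aⱼ where attribute j ∈ Si, else bᵢⱼ.
Initial tableau (one row per fragment):
  row 1: b11 b12 a3 a4 a5 a6 a7 a8
  row 2: b21 b22 b23 a4 b25 a6 b27 b28
  row 3: b31 a2 b33 b34 a5 b36 a7 b38
  row 4: a1 a2 b43 b44 a5 a6 a7 a8
Rows 1 and 2 agree on D; apply D→C and equate their C entries.
Rows 1 and 2 agree on C; apply C→G and equate their G entries.
No row becomes fully distinguished — the join is lossy.

No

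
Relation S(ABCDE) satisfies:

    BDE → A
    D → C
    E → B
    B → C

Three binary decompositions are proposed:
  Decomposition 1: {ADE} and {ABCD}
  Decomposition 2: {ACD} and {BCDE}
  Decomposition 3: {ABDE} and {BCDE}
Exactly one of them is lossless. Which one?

Decomposition 1: common = {AD}, closure = {ACD} → lossy.
Decomposition 2: common = {CD}, closure = {CD} → lossy.
Decomposition 3: common = {BDE}, closure = {ABCDE} → lossless.

Decomposition 3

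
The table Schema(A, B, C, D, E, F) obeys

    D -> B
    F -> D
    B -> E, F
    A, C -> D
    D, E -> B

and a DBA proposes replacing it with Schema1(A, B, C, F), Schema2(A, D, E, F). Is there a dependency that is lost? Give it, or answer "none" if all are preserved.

none

D → B: restricted closure across fragments reaches B.
F → D lies within Schema2.
B → E, F: restricted closure across fragments reaches E, F.
A, C → D: restricted closure across fragments reaches D.
D, E → B: restricted closure across fragments reaches B.
Every dependency is enforceable on the fragments, so the decomposition is dependency-preserving.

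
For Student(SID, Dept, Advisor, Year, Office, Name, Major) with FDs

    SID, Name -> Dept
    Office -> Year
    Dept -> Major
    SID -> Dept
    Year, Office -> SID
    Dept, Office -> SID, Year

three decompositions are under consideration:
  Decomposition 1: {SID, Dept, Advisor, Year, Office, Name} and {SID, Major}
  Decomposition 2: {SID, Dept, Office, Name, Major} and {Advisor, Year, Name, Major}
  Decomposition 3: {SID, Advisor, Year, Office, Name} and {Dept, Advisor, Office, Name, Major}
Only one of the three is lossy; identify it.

Decomposition 2

Decomposition 1: common = {SID}, closure = {SID, Dept, Major} → lossless.
Decomposition 2: common = {Name, Major}, closure = {Name, Major} → lossy.
Decomposition 3: common = {Advisor, Office, Name}, closure = {SID, Dept, Advisor, Year, Office, Name, Major} → lossless.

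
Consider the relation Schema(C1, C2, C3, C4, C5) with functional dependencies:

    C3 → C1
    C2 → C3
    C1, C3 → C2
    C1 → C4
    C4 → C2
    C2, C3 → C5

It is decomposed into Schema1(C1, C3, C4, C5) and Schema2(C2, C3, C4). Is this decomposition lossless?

Common attributes: Schema1 ∩ Schema2 = {C3, C4}.
Closure of {C3, C4}: C3 → C1 applies, adding C1; C1, C3 → C2 applies, adding C2; C2, C3 → C5 applies, adding C5. So (C3, C4)⁺ = {C1, C2, C3, C4, C5}.
This closure contains every attribute of Schema1, so Schema1 ∩ Schema2 → Schema1. The join is lossless.

Yes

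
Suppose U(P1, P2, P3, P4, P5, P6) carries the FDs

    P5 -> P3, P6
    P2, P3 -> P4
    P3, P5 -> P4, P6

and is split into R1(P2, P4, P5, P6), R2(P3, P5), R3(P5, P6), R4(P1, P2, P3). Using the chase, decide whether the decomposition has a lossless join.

Chase test. Columns are P1, P2, P3, P4, P5, P6; row i has aⱼ where attribute j ∈ Ri, else bᵢⱼ.
Initial tableau (one row per fragment):
  row 1: b11 a2 b13 a4 a5 a6
  row 2: b21 b22 a3 b24 a5 b26
  row 3: b31 b32 b33 b34 a5 a6
  row 4: a1 a2 a3 b44 b45 b46
Rows 1 and 2 agree on P5; apply P5→P3, P6 and equate their P3, P6 entries.
Rows 1 and 3 agree on P5; apply P5→P3, P6 and equate their P3, P6 entries.
Rows 1 and 4 agree on P2, P3; apply P2, P3→P4 and equate their P4 entries.
Rows 1 and 2 agree on P3, P5; apply P3, P5→P4, P6 and equate their P4, P6 entries.
Rows 1 and 3 agree on P3, P5; apply P3, P5→P4, P6 and equate their P4, P6 entries.
No row becomes fully distinguished — the join is lossy.

No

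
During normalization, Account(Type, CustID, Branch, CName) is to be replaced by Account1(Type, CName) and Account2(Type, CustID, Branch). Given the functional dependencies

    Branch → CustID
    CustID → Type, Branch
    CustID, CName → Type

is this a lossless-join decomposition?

Common attributes: Account1 ∩ Account2 = {Type}.
No dependency enlarges {Type}, so (Type)⁺ = {Type}.
The closure contains neither all of Account1 = {Type, CName} nor all of Account2 = {Type, CustID, Branch}, so the common attributes are not a superkey of either fragment. The join is lossy.

No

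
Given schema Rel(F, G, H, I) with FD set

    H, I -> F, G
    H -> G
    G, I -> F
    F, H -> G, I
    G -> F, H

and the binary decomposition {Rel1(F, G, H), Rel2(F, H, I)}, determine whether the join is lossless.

Yes

Common attributes: Rel1 ∩ Rel2 = {F, H}.
Closure of {F, H}: H → G applies, adding G; F, H → G, I applies, adding I. So (F, H)⁺ = {F, G, H, I}.
This closure contains every attribute of Rel1, so Rel1 ∩ Rel2 → Rel1. The join is lossless.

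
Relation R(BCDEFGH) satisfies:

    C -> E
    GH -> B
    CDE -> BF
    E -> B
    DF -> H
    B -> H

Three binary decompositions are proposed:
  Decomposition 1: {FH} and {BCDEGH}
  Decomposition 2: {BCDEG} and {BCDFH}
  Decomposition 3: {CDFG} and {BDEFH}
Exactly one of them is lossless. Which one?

Decomposition 2

Decomposition 1: common = {H}, closure = {H} → lossy.
Decomposition 2: common = {BCD}, closure = {BCDEFH} → lossless.
Decomposition 3: common = {DF}, closure = {DFH} → lossy.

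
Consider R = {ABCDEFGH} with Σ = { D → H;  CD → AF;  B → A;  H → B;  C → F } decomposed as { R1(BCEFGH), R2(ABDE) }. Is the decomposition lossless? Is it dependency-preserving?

Lossless test: (BE)⁺ = {ABE}, which is a superkey of neither fragment — lossy.
Dependency preservation: the restricted closure of {D} across the fragments never reaches {H}, so D → H cannot be enforced without a join — not preserved.

lossy and not dependency-preserving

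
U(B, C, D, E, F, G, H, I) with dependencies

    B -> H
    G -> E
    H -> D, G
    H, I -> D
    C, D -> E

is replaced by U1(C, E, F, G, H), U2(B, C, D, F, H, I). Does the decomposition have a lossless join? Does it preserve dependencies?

lossless but not dependency-preserving

Lossless test: (C, F, H)⁺ = {C, D, E, F, G, H}, which contains all of one fragment — lossless.
Dependency preservation: the restricted closure of {C, D} across the fragments never reaches {E}, so C, D → E cannot be enforced without a join — not preserved.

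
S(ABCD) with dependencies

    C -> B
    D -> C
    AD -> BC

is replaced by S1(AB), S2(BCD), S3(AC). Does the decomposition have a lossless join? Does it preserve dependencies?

Lossless test (chase): Rows 2 and 3 agree on C; apply C→B and equate their B entries. No row becomes fully distinguished — the join is lossy.
Dependency preservation: AD → BC is not contained in any single fragment, but the restricted closure of its left-hand side across the fragments still reaches the right-hand side; the remaining FDs each lie inside some fragment. All dependencies are preserved.

lossy but dependency-preserving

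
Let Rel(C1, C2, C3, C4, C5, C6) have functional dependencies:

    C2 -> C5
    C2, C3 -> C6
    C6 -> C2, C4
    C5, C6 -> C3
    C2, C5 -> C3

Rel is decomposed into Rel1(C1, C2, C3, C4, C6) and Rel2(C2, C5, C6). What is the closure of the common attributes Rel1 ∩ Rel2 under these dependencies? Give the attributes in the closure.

Rel1 ∩ Rel2 = {C2, C6}.
C2 → C5 applies, adding C5
C6 → C2, C4 applies, adding C4
C5, C6 → C3 applies, adding C3
Closure: {C2, C3, C4, C5, C6}.

C2, C3, C4, C5, C6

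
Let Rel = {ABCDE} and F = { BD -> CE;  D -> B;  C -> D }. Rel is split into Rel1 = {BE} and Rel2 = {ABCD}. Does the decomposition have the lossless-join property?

No

Common attributes: Rel1 ∩ Rel2 = {B}.
No dependency enlarges {B}, so (B)⁺ = {B}.
The closure contains neither all of Rel1 = {BE} nor all of Rel2 = {ABCD}, so the common attributes are not a superkey of either fragment. The join is lossy.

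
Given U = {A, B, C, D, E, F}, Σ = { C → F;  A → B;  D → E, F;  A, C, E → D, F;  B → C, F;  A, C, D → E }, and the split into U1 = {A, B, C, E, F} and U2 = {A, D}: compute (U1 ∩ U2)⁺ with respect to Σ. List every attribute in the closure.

U1 ∩ U2 = {A}.
A → B applies, adding B
B → C, F applies, adding C, F
Closure: {A, B, C, F}.

A, B, C, F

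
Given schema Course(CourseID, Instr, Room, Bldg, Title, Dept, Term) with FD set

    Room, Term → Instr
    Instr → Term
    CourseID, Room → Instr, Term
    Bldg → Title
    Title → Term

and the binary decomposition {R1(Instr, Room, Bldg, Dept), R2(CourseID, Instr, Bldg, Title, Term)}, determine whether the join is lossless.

No

Common attributes: R1 ∩ R2 = {Instr, Bldg}.
Closure of {Instr, Bldg}: Instr → Term applies, adding Term; Bldg → Title applies, adding Title. So (Instr, Bldg)⁺ = {Instr, Bldg, Title, Term}.
The closure contains neither all of R1 = {Instr, Room, Bldg, Dept} nor all of R2 = {CourseID, Instr, Bldg, Title, Term}, so the common attributes are not a superkey of either fragment. The join is lossy.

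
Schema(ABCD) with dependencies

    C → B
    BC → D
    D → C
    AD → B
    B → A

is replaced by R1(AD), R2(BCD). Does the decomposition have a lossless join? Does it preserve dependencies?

lossless but not dependency-preserving

Lossless test: (D)⁺ = {ABCD}, which contains all of one fragment — lossless.
Dependency preservation: the restricted closure of {B} across the fragments never reaches {A}, so B → A cannot be enforced without a join — not preserved.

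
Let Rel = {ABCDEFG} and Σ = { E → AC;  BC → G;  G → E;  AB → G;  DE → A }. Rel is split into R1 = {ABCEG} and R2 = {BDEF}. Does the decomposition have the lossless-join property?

Yes

Common attributes: R1 ∩ R2 = {BE}.
Closure of {BE}: E → AC applies, adding AC; BC → G applies, adding G. So (BE)⁺ = {ABCEG}.
This closure contains every attribute of R1, so R1 ∩ R2 → R1. The join is lossless.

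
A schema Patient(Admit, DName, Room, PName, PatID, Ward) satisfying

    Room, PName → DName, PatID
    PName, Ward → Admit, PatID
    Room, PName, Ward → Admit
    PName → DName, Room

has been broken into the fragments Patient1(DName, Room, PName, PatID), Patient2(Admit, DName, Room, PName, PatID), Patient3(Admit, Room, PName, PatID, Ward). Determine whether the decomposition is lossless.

Chase test. Columns are Admit, DName, Room, PName, PatID, Ward; row i has aⱼ where attribute j ∈ Patienti, else bᵢⱼ.
Initial tableau (one row per fragment):
  row 1: b11 a2 a3 a4 a5 b16
  row 2: a1 a2 a3 a4 a5 b26
  row 3: a1 b32 a3 a4 a5 a6
Rows 1 and 3 agree on Room, PName; apply Room, PName→DName, PatID and equate their DName, PatID entries.
Row 3 is now all distinguished symbols — the join is lossless.

Yes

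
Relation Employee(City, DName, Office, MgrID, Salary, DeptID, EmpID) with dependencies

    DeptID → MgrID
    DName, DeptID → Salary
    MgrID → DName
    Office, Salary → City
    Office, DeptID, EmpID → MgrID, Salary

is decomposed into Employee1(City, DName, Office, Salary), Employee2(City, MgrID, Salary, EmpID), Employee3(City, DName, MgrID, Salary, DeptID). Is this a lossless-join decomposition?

Chase test. Columns are City, DName, Office, MgrID, Salary, DeptID, EmpID; row i has aⱼ where attribute j ∈ Employeei, else bᵢⱼ.
Initial tableau (one row per fragment):
  row 1: a1 a2 a3 b14 a5 b16 b17
  row 2: a1 b22 b23 a4 a5 b26 a7
  row 3: a1 a2 b33 a4 a5 a6 b37
Rows 2 and 3 agree on MgrID; apply MgrID→DName and equate their DName entries.
No row becomes fully distinguished — the join is lossy.

No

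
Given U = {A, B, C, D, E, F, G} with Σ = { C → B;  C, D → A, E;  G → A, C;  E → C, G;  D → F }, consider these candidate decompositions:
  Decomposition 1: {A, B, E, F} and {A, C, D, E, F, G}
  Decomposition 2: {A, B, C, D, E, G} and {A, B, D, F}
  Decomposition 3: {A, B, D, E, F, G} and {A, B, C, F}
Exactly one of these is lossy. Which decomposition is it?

Decomposition 3

Decomposition 1: common = {A, E, F}, closure = {A, B, C, E, F, G} → lossless.
Decomposition 2: common = {A, B, D}, closure = {A, B, D, F} → lossless.
Decomposition 3: common = {A, B, F}, closure = {A, B, F} → lossy.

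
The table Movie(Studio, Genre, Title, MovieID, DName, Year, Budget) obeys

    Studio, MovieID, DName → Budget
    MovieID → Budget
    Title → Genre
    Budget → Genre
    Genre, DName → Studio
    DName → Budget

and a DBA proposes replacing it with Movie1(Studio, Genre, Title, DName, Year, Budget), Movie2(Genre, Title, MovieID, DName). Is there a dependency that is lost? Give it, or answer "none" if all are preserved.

Check MovieID → Budget: no single fragment contains all of {MovieID, Budget}, and the restricted closure of {MovieID} across the fragments never reaches {Budget}.
Studio, MovieID, DName → Budget is preserved.
Title → Genre is preserved.
Budget → Genre is preserved.
Genre, DName → Studio is preserved.
DName → Budget is preserved.

MovieID → Budget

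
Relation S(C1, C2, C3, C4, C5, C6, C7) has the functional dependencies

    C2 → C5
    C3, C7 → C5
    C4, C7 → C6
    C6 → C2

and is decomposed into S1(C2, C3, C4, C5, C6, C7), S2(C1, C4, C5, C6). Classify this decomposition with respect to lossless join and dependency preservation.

Lossless test: (C4, C5, C6)⁺ = {C2, C4, C5, C6}, which is a superkey of neither fragment — lossy.
Dependency preservation: every FD's attributes lie within a single fragment, so each can be enforced locally — preserved.

lossy but dependency-preserving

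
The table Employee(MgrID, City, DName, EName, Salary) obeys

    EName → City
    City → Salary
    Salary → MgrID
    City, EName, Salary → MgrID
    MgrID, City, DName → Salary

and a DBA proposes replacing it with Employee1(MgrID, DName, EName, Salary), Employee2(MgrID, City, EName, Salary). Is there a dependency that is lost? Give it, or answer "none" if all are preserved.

EName → City lies within Employee2.
City → Salary lies within Employee2.
Salary → MgrID lies within Employee1.
City, EName, Salary → MgrID lies within Employee2.
MgrID, City, DName → Salary: restricted closure across fragments reaches Salary.
Every dependency is enforceable on the fragments, so the decomposition is dependency-preserving.

none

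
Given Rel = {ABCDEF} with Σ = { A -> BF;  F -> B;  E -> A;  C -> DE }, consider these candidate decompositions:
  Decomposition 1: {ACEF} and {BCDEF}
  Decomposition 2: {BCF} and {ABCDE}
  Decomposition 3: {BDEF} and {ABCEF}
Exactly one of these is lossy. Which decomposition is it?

Decomposition 1: common = {CEF}, closure = {ABCDEF} → lossless.
Decomposition 2: common = {BC}, closure = {ABCDEF} → lossless.
Decomposition 3: common = {BEF}, closure = {ABEF} → lossy.

Decomposition 3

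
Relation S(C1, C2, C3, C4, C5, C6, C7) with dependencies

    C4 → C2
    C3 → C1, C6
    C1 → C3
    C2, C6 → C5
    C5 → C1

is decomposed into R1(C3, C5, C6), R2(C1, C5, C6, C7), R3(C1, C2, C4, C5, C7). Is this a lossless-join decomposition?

Yes

Chase test. Columns are C1, C2, C3, C4, C5, C6, C7; row i has aⱼ where attribute j ∈ Ri, else bᵢⱼ.
Initial tableau (one row per fragment):
  row 1: b11 b12 a3 b14 a5 a6 b17
  row 2: a1 b22 b23 b24 a5 a6 a7
  row 3: a1 a2 b33 a4 a5 b36 a7
Rows 2 and 3 agree on C1; apply C1→C3 and equate their C3 entries.
Rows 1 and 2 agree on C5; apply C5→C1 and equate their C1 entries.
Rows 2 and 3 agree on C3; apply C3→C1, C6 and equate their C1, C6 entries.
Rows 1 and 2 agree on C1; apply C1→C3 and equate their C3 entries.
Row 3 is now all distinguished symbols — the join is lossless.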